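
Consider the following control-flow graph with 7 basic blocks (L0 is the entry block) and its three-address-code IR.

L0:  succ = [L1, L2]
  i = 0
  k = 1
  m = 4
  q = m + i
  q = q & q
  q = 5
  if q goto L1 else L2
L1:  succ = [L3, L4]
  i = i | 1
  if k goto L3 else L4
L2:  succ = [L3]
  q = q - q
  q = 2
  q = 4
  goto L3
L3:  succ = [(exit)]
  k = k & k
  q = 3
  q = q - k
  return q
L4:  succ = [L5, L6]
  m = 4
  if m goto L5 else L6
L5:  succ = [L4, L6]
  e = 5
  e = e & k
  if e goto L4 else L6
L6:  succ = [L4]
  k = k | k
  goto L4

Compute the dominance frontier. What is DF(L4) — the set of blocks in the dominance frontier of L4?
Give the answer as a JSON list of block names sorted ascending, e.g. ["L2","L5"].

idom tree: L1←L0 L2←L0 L3←L0 L4←L1 L5←L4 L6←L4
Dom at joins:
  L3: preds {L1,L2}: {L0,L1} ∩ {L0,L2} = {L0}; idom=L0
  L4: preds {L1,L5,L6}: {L0,L1} ∩ {L0,L1,L4,L5} ∩ {L0,L1,L4,L6} = {L0,L1}; idom=L1
  L6: preds {L4,L5}: {L0,L1,L4} ∩ {L0,L1,L4,L5} = {L0,L1,L4}; idom=L4

DF walk-up:
  L3←L1: walk L1 to L0
  L3←L2: walk L2 to L0
  L4←L1: walk · to L1
  L4←L5: walk L5→L4 to L1
  L4←L6: walk L6→L4 to L1
  L6←L4: walk · to L4
  L6←L5: walk L5 to L4
  DF(L0)=∅
  DF(L1)={L3}
  DF(L2)={L3}
  DF(L3)=∅
  DF(L4)={L4}
  DF(L5)={L4,L6}
  DF(L6)={L4}

DF(L4) = ["L4"]

Answer: ["L4"]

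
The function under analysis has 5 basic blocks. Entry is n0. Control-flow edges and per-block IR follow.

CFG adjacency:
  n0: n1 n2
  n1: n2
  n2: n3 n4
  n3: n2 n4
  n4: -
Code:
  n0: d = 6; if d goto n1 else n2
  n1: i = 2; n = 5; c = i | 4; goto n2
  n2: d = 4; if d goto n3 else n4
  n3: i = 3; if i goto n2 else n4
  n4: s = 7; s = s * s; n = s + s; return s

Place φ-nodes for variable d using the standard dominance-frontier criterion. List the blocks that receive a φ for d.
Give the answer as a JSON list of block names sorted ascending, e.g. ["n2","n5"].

idom tree: n1←n0 n2←n0 n3←n2 n4←n2
Dom at joins:
  n2: preds {n0,n1,n3}: {n0} ∩ {n0,n1} ∩ {n0,n2,n3} = {n0}; idom=n0
  n4: preds {n2,n3}: {n0,n2} ∩ {n0,n2,n3} = {n0,n2}; idom=n2

DF walk-up:
  join n2 pred n0: · stop@n0
  join n2 pred n1: n1 stop@n0
  join n2 pred n3: n3→n2 stop@n0
  join n4 pred n2: · stop@n2
  join n4 pred n3: n3 stop@n2
  DF(n0)=∅
  DF(n1)={n2}
  DF(n2)={n2}
  DF(n3)={n2,n4}
  DF(n4)=∅

φ for d: defs {n0,n2}
  DF⁺ = {n2}

Answer: ["n2"]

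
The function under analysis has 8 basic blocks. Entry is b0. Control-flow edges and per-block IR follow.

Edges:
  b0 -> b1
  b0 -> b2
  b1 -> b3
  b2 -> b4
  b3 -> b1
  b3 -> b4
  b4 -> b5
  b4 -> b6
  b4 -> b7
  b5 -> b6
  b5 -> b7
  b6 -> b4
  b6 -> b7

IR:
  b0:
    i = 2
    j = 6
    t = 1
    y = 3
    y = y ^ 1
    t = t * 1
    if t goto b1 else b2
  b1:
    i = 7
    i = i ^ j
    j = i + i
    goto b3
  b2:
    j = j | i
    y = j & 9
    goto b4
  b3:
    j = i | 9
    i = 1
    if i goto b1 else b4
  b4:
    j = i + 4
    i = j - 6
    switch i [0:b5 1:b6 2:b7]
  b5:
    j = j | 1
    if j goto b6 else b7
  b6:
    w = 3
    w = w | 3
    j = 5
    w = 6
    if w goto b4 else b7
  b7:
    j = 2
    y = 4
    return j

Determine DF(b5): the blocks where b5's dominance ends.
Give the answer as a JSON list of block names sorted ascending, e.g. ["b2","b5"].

idom tree: b1←b0 b2←b0 b3←b1 b4←b0 b5←b4 b6←b4 b7←b4
Join-block Dom:
  b1: preds {b0,b3}: {b0} ∩ {b0,b1,b3} = {b0}; idom=b0
  b4: preds {b2,b3,b6}: {b0,b2} ∩ {b0,b1,b3} ∩ {b0,b4,b6} = {b0}; idom=b0
  b6: preds {b4,b5}: {b0,b4} ∩ {b0,b4,b5} = {b0,b4}; idom=b4
  b7: preds {b4,b5,b6}: {b0,b4} ∩ {b0,b4,b5} ∩ {b0,b4,b6} = {b0,b4}; idom=b4

DF derivation:
  join b1 pred b0: · stop@b0
  join b1 pred b3: b3→b1 stop@b0
  join b4 pred b2: b2 stop@b0
  join b4 pred b3: b3→b1 stop@b0
  join b4 pred b6: b6→b4 stop@b0
  join b6 pred b4: · stop@b4
  join b6 pred b5: b5 stop@b4
  join b7 pred b4: · stop@b4
  join b7 pred b5: b5 stop@b4
  join b7 pred b6: b6 stop@b4
  b0 → ∅
  b1 → {b1,b4}
  b2 → {b4}
  b3 → {b1,b4}
  b4 → {b4}
  b5 → {b6,b7}
  b6 → {b4,b7}
  b7 → ∅

DF(b5) = ["b6", "b7"]

Answer: ["b6", "b7"]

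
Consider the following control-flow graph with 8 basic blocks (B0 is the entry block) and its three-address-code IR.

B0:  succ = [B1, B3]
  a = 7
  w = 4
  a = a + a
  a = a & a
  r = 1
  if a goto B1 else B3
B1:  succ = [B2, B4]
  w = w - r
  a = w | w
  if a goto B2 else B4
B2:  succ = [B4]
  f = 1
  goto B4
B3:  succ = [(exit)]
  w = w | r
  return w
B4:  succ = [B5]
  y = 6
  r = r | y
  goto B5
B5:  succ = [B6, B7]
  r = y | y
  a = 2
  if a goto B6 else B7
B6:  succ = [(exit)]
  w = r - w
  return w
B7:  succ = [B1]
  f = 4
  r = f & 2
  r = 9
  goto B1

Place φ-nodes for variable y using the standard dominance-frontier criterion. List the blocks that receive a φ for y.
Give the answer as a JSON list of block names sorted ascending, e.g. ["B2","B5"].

Answer: ["B1"]

Analysis:
idom tree: B1←B0 B2←B1 B3←B0 B4←B1 B5←B4 B6←B5 B7←B5
Join-block Dom:
  B1: preds {B0,B7}: {B0} ∩ {B0,B1,B4,B5,B7} = {B0}; idom=B0
  B4: preds {B1,B2}: {B0,B1} ∩ {B0,B1,B2} = {B0,B1}; idom=B1

Frontier:
  B1←B0: walk · to B0
  B1←B7: walk B7→B5→B4→B1 to B0
  B4←B1: walk · to B1
  B4←B2: walk B2 to B1
  DF(B0)=∅
  DF(B1)={B1}
  DF(B2)={B4}
  DF(B3)=∅
  DF(B4)={B1}
  DF(B5)={B1}
  DF(B6)=∅
  DF(B7)={B1}

φ for y: defs {B4}
  DF⁺ = {B1}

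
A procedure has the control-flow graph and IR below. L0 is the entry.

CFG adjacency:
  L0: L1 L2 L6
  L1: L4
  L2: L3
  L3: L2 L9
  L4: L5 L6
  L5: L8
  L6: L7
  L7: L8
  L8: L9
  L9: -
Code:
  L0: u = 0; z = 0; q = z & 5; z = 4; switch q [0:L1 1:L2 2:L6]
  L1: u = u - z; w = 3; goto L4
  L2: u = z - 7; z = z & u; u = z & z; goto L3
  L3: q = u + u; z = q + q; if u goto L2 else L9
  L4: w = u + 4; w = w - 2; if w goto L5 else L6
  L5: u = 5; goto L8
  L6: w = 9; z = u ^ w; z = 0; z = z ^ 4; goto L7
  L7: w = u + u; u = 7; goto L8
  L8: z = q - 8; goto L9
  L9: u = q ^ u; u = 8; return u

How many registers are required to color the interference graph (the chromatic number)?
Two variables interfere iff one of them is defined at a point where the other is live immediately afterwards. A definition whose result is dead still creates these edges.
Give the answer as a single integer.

Answer: 3

Analysis:
Block summaries:
  L0: def={q,u,z} ue=∅
  L1: def={u,w} ue={u,z}
  L2: def={u,z} ue={z}
  L3: def={q,z} ue={u}
  L4: def={w} ue={u}
  L5: def={u} ue=∅
  L6: def={w,z} ue={u}
  L7: def={u,w} ue={u}
  L8: def={z} ue={q}
  L9: def={u} ue={q,u}

Live sets:
  live L0: ∅→{q,u,z}
  live L1: {q,u,z}→{q,u}
  live L2: {z}→{u}
  live L3: {u}→{q,u,z}
  live L4: {q,u}→{q,u}
  live L5: {q}→{q,u}
  live L6: {q,u}→{q,u}
  live L7: {q,u}→{q,u}
  live L8: {q,u}→{q,u}
  live L9: {q,u}→∅

Interfere edges:
  q: {u,w,z}
  u: {q,w,z}
  w: {q,u}
  z: {q,u}

Registers:
  clique {q,u,w} ⇒ need ≥ 3
  assign q→R0 u→R1 w→R2 z→R2 — no edge inside a register ⇒ χ ≤ 3
  χ = 3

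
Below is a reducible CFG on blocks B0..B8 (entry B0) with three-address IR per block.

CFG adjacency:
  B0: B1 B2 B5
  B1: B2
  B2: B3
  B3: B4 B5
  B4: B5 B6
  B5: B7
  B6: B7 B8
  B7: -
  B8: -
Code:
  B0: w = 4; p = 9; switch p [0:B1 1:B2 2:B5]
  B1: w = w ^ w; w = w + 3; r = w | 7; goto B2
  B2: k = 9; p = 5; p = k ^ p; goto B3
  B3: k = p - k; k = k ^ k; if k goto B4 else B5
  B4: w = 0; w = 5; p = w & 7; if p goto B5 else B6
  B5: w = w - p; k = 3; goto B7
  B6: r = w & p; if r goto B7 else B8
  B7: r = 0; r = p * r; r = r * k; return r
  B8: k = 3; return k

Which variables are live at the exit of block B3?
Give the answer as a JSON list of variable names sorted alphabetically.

def/use:
  B0: {p,w} / ∅
  B1: {r,w} / {w}
  B2: {k,p} / ∅
  B3: {k} / {k,p}
  B4: {p,w} / ∅
  B5: {k,w} / {p,w}
  B6: {r} / {p,w}
  B7: {r} / {k,p}
  B8: {k} / ∅

Liveness:
  B0: in=∅ out={p,w}
  B1: in={w} out={w}
  B2: in={w} out={k,p,w}
  B3: in={k,p,w} out={k,p,w}
  B4: in={k} out={k,p,w}
  B5: in={p,w} out={k,p}
  B6: in={k,p,w} out={k,p}
  B7: in={k,p} out=∅
  B8: in=∅ out=∅

live-out(B3) = ["k", "p", "w"]

Answer: ["k", "p", "w"]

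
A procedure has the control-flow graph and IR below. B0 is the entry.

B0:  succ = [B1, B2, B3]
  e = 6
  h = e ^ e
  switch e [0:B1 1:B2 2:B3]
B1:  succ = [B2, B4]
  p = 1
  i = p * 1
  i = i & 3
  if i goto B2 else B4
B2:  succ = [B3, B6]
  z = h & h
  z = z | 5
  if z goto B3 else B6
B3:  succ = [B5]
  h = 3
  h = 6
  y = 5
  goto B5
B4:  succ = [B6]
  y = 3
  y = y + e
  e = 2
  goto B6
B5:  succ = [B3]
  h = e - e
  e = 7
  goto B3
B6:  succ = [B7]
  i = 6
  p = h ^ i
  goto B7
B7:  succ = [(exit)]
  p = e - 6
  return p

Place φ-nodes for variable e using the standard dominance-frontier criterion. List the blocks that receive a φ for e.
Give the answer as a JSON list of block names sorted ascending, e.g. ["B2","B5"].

Answer: ["B3", "B6"]

Derivation:
idom tree: B1←B0 B2←B0 B3←B0 B4←B1 B5←B3 B6←B0 B7←B6
Join-block Dom:
  B2: preds {B0,B1}: {B0} ∩ {B0,B1} = {B0}; idom=B0
  B3: preds {B0,B2,B5}: {B0} ∩ {B0,B2} ∩ {B0,B3,B5} = {B0}; idom=B0
  B6: preds {B2,B4}: {B0,B2} ∩ {B0,B1,B4} = {B0}; idom=B0

DF walk-up:
  B2←B0: walk · to B0
  B2←B1: walk B1 to B0
  B3←B0: walk · to B0
  B3←B2: walk B2 to B0
  B3←B5: walk B5→B3 to B0
  B6←B2: walk B2 to B0
  B6←B4: walk B4→B1 to B0
  B0 → ∅
  B1 → {B2,B6}
  B2 → {B3,B6}
  B3 → {B3}
  B4 → {B6}
  B5 → {B3}
  B6 → ∅
  B7 → ∅

φ for e: defs {B0,B4,B5}
  DF⁺ = {B3,B6}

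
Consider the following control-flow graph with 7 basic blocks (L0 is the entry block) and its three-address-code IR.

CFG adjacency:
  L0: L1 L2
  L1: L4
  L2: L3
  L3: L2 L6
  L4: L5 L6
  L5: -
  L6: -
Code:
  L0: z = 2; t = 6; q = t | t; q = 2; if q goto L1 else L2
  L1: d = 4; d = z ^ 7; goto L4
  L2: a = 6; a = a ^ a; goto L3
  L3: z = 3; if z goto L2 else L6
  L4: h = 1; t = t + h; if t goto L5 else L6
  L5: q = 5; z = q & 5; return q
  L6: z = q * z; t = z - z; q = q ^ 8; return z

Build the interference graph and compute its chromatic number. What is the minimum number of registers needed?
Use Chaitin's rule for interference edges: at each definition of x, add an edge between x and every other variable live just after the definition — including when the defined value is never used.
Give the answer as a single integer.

Answer: 4

Analysis:
Per-block:
  L0: {q,t,z} / ∅
  L1: {d} / {z}
  L2: {a} / ∅
  L3: {z} / ∅
  L4: {h,t} / {t}
  L5: {q,z} / ∅
  L6: {q,t,z} / {q,z}

Live sets:
  live L0: ∅→{q,t,z}
  live L1: {q,t,z}→{q,t,z}
  live L2: {q}→{q}
  live L3: {q}→{q,z}
  live L4: {q,t,z}→{q,z}
  live L5: ∅→∅
  live L6: {q,z}→∅

Interfere edges:
  a↔{q}
  d↔{q,t,z}
  h↔{q,t,z}
  q↔{a,d,h,t,z}
  t↔{d,h,q,z}
  z↔{d,h,q,t}

Registers:
  {d,q,t,z} pairwise interfere (4-clique) ⇒ χ ≥ 4
  4-colouring: c0={q}  c1={a,t}  c2={z}  c3={d,h}
  χ = 4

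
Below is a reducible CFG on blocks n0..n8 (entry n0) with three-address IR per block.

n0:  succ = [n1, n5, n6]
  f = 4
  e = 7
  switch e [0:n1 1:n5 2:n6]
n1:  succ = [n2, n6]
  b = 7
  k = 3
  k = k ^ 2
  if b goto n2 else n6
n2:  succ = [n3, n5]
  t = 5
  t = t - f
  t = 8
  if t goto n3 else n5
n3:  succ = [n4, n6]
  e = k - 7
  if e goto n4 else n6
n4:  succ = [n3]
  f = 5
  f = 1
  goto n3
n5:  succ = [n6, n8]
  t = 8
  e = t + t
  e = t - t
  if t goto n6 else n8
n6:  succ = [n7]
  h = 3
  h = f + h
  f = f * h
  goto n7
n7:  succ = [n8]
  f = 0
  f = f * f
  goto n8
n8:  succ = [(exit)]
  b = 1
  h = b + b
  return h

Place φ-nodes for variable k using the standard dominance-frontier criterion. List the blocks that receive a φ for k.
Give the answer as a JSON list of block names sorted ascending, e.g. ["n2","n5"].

idom tree: n1←n0 n2←n1 n3←n2 n4←n3 n5←n0 n6←n0 n7←n6 n8←n0
Dom at joins:
  n3: preds {n2,n4}: {n0,n1,n2} ∩ {n0,n1,n2,n3,n4} = {n0,n1,n2}; idom=n2
  n5: preds {n0,n2}: {n0} ∩ {n0,n1,n2} = {n0}; idom=n0
  n6: preds {n0,n1,n3,n5}: {n0} ∩ {n0,n1} ∩ {n0,n1,n2,n3} ∩ {n0,n5} = {n0}; idom=n0
  n8: preds {n5,n7}: {n0,n5} ∩ {n0,n6,n7} = {n0}; idom=n0

DF walk-up:
  n3←n2: walk · to n2
  n3←n4: walk n4→n3 to n2
  n5←n0: walk · to n0
  n5←n2: walk n2→n1 to n0
  n6←n0: walk · to n0
  n6←n1: walk n1 to n0
  n6←n3: walk n3→n2→n1 to n0
  n6←n5: walk n5 to n0
  n8←n5: walk n5 to n0
  n8←n7: walk n7→n6 to n0
  DF(n0)=∅
  DF(n1)={n5,n6}
  DF(n2)={n5,n6}
  DF(n3)={n3,n6}
  DF(n4)={n3}
  DF(n5)={n6,n8}
  DF(n6)={n8}
  DF(n7)={n8}
  DF(n8)=∅

φ for k: defs {n1}
  DF⁺ = {n5,n6,n8}

Answer: ["n5", "n6", "n8"]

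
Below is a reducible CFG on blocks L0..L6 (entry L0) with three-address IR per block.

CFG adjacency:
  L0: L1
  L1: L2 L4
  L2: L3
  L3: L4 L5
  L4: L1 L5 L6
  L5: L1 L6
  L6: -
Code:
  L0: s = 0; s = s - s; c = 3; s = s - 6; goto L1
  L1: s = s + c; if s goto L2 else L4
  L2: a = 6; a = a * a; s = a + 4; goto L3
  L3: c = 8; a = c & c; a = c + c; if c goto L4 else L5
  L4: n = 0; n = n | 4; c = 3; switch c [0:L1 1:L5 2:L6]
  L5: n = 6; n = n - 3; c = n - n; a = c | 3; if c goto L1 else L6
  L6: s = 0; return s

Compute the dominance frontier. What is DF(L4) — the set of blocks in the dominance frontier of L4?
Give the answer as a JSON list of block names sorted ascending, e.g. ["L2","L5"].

Answer: ["L1", "L5", "L6"]

Derivation:
idom tree: L1←L0 L2←L1 L3←L2 L4←L1 L5←L1 L6←L1
Join-block Dom:
  L1: preds {L0,L4,L5}: {L0} ∩ {L0,L1,L4} ∩ {L0,L1,L5} = {L0}; idom=L0
  L4: preds {L1,L3}: {L0,L1} ∩ {L0,L1,L2,L3} = {L0,L1}; idom=L1
  L5: preds {L3,L4}: {L0,L1,L2,L3} ∩ {L0,L1,L4} = {L0,L1}; idom=L1
  L6: preds {L4,L5}: {L0,L1,L4} ∩ {L0,L1,L5} = {L0,L1}; idom=L1

DF walk-up:
  join L1 pred L0: · stop@L0
  join L1 pred L4: L4→L1 stop@L0
  join L1 pred L5: L5→L1 stop@L0
  join L4 pred L1: · stop@L1
  join L4 pred L3: L3→L2 stop@L1
  join L5 pred L3: L3→L2 stop@L1
  join L5 pred L4: L4 stop@L1
  join L6 pred L4: L4 stop@L1
  join L6 pred L5: L5 stop@L1
  L0: DF=∅
  L1: DF={L1}
  L2: DF={L4,L5}
  L3: DF={L4,L5}
  L4: DF={L1,L5,L6}
  L5: DF={L1,L6}
  L6: DF=∅

DF(L4) = ["L1", "L5", "L6"]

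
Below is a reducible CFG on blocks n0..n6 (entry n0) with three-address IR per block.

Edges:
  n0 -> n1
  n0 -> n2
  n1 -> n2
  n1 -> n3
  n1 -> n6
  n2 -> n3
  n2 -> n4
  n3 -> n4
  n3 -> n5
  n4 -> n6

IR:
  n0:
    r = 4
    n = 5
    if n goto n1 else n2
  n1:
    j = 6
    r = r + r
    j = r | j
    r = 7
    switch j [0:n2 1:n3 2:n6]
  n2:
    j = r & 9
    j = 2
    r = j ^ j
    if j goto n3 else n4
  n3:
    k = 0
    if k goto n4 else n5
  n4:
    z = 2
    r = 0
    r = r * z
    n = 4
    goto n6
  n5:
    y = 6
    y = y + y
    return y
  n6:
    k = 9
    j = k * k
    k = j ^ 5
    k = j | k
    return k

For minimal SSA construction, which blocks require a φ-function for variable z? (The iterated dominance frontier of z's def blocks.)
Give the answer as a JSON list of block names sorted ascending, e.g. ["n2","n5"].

idom tree: n1←n0 n2←n0 n3←n0 n4←n0 n5←n3 n6←n0
Dom at joins:
  n2: preds {n0,n1}: {n0} ∩ {n0,n1} = {n0}; idom=n0
  n3: preds {n1,n2}: {n0,n1} ∩ {n0,n2} = {n0}; idom=n0
  n4: preds {n2,n3}: {n0,n2} ∩ {n0,n3} = {n0}; idom=n0
  n6: preds {n1,n4}: {n0,n1} ∩ {n0,n4} = {n0}; idom=n0

Frontier:
  join n2 pred n0: · stop@n0
  join n2 pred n1: n1 stop@n0
  join n3 pred n1: n1 stop@n0
  join n3 pred n2: n2 stop@n0
  join n4 pred n2: n2 stop@n0
  join n4 pred n3: n3 stop@n0
  join n6 pred n1: n1 stop@n0
  join n6 pred n4: n4 stop@n0
  n0 → ∅
  n1 → {n2,n3,n6}
  n2 → {n3,n4}
  n3 → {n4}
  n4 → {n6}
  n5 → ∅
  n6 → ∅

φ for z: defs {n4}
  DF⁺ = {n6}

Answer: ["n6"]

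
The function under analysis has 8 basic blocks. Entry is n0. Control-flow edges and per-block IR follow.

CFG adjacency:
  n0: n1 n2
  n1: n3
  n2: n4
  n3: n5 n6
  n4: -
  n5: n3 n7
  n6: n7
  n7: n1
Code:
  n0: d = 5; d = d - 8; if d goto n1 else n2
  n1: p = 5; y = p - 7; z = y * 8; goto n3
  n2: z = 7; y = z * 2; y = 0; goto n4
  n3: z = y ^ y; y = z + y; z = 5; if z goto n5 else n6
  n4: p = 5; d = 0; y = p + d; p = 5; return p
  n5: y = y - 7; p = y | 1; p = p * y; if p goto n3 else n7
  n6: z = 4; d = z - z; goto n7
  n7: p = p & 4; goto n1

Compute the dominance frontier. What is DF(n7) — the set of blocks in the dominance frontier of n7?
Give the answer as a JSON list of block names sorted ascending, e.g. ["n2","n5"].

idom tree: n1←n0 n2←n0 n3←n1 n4←n2 n5←n3 n6←n3 n7←n3
Dom at joins:
  n1: preds {n0,n7}: {n0} ∩ {n0,n1,n3,n7} = {n0}; idom=n0
  n3: preds {n1,n5}: {n0,n1} ∩ {n0,n1,n3,n5} = {n0,n1}; idom=n1
  n7: preds {n5,n6}: {n0,n1,n3,n5} ∩ {n0,n1,n3,n6} = {n0,n1,n3}; idom=n3

DF walk-up:
  n1←n0: walk · to n0
  n1←n7: walk n7→n3→n1 to n0
  n3←n1: walk · to n1
  n3←n5: walk n5→n3 to n1
  n7←n5: walk n5 to n3
  n7←n6: walk n6 to n3
  n0: DF=∅
  n1: DF={n1}
  n2: DF=∅
  n3: DF={n1,n3}
  n4: DF=∅
  n5: DF={n3,n7}
  n6: DF={n7}
  n7: DF={n1}

DF(n7) = ["n1"]

Answer: ["n1"]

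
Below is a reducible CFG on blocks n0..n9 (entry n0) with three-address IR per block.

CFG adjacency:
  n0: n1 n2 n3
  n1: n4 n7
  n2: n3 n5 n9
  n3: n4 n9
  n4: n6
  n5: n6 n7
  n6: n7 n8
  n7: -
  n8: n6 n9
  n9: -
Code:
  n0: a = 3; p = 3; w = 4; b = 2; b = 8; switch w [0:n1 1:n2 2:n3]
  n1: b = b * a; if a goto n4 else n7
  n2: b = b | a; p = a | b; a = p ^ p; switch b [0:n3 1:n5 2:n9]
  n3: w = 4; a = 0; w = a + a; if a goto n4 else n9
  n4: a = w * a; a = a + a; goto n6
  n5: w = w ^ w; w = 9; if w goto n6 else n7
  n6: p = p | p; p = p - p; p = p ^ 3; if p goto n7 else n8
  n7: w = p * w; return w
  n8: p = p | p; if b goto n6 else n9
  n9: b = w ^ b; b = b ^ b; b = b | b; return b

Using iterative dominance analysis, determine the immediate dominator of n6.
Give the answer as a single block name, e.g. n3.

idom tree: n1←n0 n2←n0 n3←n0 n4←n0 n5←n2 n6←n0 n7←n0 n8←n6 n9←n0
Dom∩ at merges:
  n3: preds {n0,n2}: {n0} ∩ {n0,n2} = {n0}; idom=n0
  n4: preds {n1,n3}: {n0,n1} ∩ {n0,n3} = {n0}; idom=n0
  n6: preds {n4,n5,n8}: {n0,n4} ∩ {n0,n2,n5} ∩ {n0,n6,n8} = {n0}; idom=n0
  n7: preds {n1,n5,n6}: {n0,n1} ∩ {n0,n2,n5} ∩ {n0,n6} = {n0}; idom=n0
  n9: preds {n2,n3,n8}: {n0,n2} ∩ {n0,n3} ∩ {n0,n6,n8} = {n0}; idom=n0

idom(n6) = n0

Answer: n0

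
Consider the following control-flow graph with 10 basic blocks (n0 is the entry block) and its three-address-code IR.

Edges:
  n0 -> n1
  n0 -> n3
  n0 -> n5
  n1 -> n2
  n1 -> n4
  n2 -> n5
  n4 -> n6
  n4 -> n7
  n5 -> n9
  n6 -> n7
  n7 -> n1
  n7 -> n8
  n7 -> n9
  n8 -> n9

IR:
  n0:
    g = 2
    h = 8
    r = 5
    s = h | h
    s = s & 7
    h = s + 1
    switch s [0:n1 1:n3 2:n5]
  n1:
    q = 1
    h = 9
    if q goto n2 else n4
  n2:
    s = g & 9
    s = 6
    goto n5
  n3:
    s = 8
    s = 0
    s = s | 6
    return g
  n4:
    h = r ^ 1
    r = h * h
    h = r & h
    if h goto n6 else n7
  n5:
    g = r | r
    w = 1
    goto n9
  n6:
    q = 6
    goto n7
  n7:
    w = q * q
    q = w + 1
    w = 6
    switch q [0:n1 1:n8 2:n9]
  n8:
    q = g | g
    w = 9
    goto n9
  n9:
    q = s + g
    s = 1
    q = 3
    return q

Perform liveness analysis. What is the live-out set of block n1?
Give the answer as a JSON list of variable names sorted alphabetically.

def/use:
  n0: def={g,h,r,s} ue=∅
  n1: def={h,q} ue=∅
  n2: def={s} ue={g}
  n3: def={s} ue={g}
  n4: def={h,r} ue={r}
  n5: def={g,w} ue={r}
  n6: def={q} ue=∅
  n7: def={q,w} ue={q}
  n8: def={q,w} ue={g}
  n9: def={q,s} ue={g,s}

Liveness:
  live n0: ∅→{g,r,s}
  live n1: {g,r,s}→{g,q,r,s}
  live n2: {g,r}→{r,s}
  live n3: {g}→∅
  live n4: {g,q,r,s}→{g,q,r,s}
  live n5: {r,s}→{g,s}
  live n6: {g,r,s}→{g,q,r,s}
  live n7: {g,q,r,s}→{g,r,s}
  live n8: {g,s}→{g,s}
  live n9: {g,s}→∅

live-out(n1) = ["g", "q", "r", "s"]

Answer: ["g", "q", "r", "s"]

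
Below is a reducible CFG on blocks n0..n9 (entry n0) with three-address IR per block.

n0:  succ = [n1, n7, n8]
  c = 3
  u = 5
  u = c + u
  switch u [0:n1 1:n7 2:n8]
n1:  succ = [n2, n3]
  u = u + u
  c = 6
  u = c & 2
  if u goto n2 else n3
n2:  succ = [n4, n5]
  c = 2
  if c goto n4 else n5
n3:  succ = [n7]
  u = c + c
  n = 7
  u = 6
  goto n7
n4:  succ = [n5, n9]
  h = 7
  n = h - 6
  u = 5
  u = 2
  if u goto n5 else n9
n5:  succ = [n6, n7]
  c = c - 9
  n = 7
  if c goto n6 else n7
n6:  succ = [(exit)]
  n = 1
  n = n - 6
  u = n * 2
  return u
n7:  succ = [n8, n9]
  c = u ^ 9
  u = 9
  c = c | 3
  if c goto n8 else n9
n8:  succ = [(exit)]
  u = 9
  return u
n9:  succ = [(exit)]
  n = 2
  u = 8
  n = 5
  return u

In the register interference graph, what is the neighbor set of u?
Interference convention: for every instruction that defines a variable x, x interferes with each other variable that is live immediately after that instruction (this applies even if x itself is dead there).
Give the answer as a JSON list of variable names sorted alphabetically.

def/use:
  n0: {c,u} / ∅
  n1: {c,u} / {u}
  n2: {c} / ∅
  n3: {n,u} / {c}
  n4: {h,n,u} / ∅
  n5: {c,n} / {c}
  n6: {n,u} / ∅
  n7: {c,u} / {u}
  n8: {u} / ∅
  n9: {n,u} / ∅

Live sets:
  n0 li=∅ lo={u}
  n1 li={u} lo={c,u}
  n2 li={u} lo={c,u}
  n3 li={c} lo={u}
  n4 li={c} lo={c,u}
  n5 li={c,u} lo={u}
  n6 li=∅ lo=∅
  n7 li={u} lo=∅
  n8 li=∅ lo=∅
  n9 li=∅ lo=∅

Interference:
  c↔{h,n,u}
  h↔{c}
  n↔{c,u}
  u↔{c,n}

N(u) = ["c", "n"]

Answer: ["c", "n"]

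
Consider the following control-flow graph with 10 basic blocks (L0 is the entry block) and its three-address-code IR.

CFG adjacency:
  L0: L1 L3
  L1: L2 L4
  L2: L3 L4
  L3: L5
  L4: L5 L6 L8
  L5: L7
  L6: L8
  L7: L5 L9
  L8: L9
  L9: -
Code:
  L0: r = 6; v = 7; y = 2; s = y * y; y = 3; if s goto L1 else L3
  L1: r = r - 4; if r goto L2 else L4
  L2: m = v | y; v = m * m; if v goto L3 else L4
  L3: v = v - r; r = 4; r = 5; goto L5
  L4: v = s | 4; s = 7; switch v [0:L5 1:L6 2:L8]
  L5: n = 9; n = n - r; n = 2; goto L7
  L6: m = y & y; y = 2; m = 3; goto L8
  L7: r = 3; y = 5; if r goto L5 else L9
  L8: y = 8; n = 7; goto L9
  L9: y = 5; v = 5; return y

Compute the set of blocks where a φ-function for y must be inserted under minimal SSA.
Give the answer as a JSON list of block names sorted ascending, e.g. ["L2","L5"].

Answer: ["L5", "L8", "L9"]

Derivation:
idom tree: L1←L0 L2←L1 L3←L0 L4←L1 L5←L0 L6←L4 L7←L5 L8←L4 L9←L0
Dom∩ at merges:
  L3: preds {L0,L2}: {L0} ∩ {L0,L1,L2} = {L0}; idom=L0
  L4: preds {L1,L2}: {L0,L1} ∩ {L0,L1,L2} = {L0,L1}; idom=L1
  L5: preds {L3,L4,L7}: {L0,L3} ∩ {L0,L1,L4} ∩ {L0,L5,L7} = {L0}; idom=L0
  L8: preds {L4,L6}: {L0,L1,L4} ∩ {L0,L1,L4,L6} = {L0,L1,L4}; idom=L4
  L9: preds {L7,L8}: {L0,L5,L7} ∩ {L0,L1,L4,L8} = {L0}; idom=L0

Frontier:
  L3←L0: walk · to L0
  L3←L2: walk L2→L1 to L0
  L4←L1: walk · to L1
  L4←L2: walk L2 to L1
  L5←L3: walk L3 to L0
  L5←L4: walk L4→L1 to L0
  L5←L7: walk L7→L5 to L0
  L8←L4: walk · to L4
  L8←L6: walk L6 to L4
  L9←L7: walk L7→L5 to L0
  L9←L8: walk L8→L4→L1 to L0
  DF(L0)=∅
  DF(L1)={L3,L5,L9}
  DF(L2)={L3,L4}
  DF(L3)={L5}
  DF(L4)={L5,L9}
  DF(L5)={L5,L9}
  DF(L6)={L8}
  DF(L7)={L5,L9}
  DF(L8)={L9}
  DF(L9)=∅

φ for y: defs {L0,L6,L7,L8,L9}
  DF⁺ = {L5,L8,L9}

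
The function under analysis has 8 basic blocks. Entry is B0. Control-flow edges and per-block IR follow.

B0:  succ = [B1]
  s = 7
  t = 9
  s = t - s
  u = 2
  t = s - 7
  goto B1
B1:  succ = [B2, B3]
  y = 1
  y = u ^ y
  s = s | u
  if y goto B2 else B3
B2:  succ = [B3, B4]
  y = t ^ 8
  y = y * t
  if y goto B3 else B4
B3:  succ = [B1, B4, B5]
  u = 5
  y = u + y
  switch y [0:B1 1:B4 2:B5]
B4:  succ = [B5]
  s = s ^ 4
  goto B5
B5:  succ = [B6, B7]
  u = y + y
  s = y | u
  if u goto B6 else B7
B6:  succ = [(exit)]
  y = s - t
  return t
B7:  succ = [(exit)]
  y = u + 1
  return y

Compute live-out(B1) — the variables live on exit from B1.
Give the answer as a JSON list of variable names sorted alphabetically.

Answer: ["s", "t", "y"]

Working:
def/use:
  B0 def {s,t,u} use ∅
  B1 def {s,y} use {s,u}
  B2 def {y} use {t}
  B3 def {u,y} use {y}
  B4 def {s} use {s}
  B5 def {s,u} use {y}
  B6 def {y} use {s,t}
  B7 def {y} use {u}

Liveness:
  live B0: ∅→{s,t,u}
  live B1: {s,t,u}→{s,t,y}
  live B2: {s,t}→{s,t,y}
  live B3: {s,t,y}→{s,t,u,y}
  live B4: {s,t,y}→{t,y}
  live B5: {t,y}→{s,t,u}
  live B6: {s,t}→∅
  live B7: {u}→∅

live-out(B1) = ["s", "t", "y"]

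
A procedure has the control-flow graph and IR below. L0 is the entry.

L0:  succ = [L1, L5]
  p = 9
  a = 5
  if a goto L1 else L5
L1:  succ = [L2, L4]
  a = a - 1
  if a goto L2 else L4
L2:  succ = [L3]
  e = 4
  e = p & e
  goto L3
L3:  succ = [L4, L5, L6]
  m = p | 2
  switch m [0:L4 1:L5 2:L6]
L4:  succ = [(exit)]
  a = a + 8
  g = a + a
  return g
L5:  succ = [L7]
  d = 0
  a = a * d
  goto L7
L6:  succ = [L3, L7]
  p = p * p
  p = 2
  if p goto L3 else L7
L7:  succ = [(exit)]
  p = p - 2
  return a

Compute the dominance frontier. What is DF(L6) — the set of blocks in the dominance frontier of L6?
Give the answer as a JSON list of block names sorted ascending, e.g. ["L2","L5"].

idom tree: L1←L0 L2←L1 L3←L2 L4←L1 L5←L0 L6←L3 L7←L0
Dom at joins:
  L3: preds {L2,L6}: {L0,L1,L2} ∩ {L0,L1,L2,L3,L6} = {L0,L1,L2}; idom=L2
  L4: preds {L1,L3}: {L0,L1} ∩ {L0,L1,L2,L3} = {L0,L1}; idom=L1
  L5: preds {L0,L3}: {L0} ∩ {L0,L1,L2,L3} = {L0}; idom=L0
  L7: preds {L5,L6}: {L0,L5} ∩ {L0,L1,L2,L3,L6} = {L0}; idom=L0

DF derivation:
  join L3 pred L2: · stop@L2
  join L3 pred L6: L6→L3 stop@L2
  join L4 pred L1: · stop@L1
  join L4 pred L3: L3→L2 stop@L1
  join L5 pred L0: · stop@L0
  join L5 pred L3: L3→L2→L1 stop@L0
  join L7 pred L5: L5 stop@L0
  join L7 pred L6: L6→L3→L2→L1 stop@L0
  L0 → ∅
  L1 → {L5,L7}
  L2 → {L4,L5,L7}
  L3 → {L3,L4,L5,L7}
  L4 → ∅
  L5 → {L7}
  L6 → {L3,L7}
  L7 → ∅

DF(L6) = ["L3", "L7"]

Answer: ["L3", "L7"]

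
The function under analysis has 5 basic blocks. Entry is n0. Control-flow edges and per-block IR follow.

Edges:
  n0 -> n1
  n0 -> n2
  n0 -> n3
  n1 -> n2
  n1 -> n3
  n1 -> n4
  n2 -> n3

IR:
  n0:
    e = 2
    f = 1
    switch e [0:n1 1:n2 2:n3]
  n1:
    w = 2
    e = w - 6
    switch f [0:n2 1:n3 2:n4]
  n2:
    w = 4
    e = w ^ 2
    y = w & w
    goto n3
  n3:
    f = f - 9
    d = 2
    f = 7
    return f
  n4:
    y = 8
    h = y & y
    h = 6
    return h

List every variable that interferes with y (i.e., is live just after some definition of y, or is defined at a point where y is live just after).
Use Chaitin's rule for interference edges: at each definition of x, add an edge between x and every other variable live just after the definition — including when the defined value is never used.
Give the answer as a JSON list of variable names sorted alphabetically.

Answer: ["f"]

Derivation:
Per-block:
  n0: {e,f} / ∅
  n1: {e,w} / {f}
  n2: {e,w,y} / ∅
  n3: {d,f} / {f}
  n4: {h,y} / ∅

Live sets:
  n0: in=∅ out={f}
  n1: in={f} out={f}
  n2: in={f} out={f}
  n3: in={f} out=∅
  n4: in=∅ out=∅

Conflict graph:
  d — ∅
  e — {f,w}
  f — {e,w,y}
  h — ∅
  w — {e,f}
  y — {f}

N(y) = ["f"]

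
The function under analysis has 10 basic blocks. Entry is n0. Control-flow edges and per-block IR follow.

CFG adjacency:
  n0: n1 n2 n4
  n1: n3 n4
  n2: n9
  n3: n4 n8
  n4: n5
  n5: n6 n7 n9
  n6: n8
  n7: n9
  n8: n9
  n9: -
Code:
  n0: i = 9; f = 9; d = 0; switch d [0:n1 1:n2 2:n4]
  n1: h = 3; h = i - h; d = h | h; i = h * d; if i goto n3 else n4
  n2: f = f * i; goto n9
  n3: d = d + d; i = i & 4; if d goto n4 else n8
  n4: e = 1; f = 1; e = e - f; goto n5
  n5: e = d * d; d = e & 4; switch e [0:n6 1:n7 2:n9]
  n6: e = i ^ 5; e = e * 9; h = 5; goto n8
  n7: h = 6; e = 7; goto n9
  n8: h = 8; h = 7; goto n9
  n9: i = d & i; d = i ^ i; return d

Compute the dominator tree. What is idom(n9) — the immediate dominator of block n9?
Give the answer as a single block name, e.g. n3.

Answer: n0

Working:
idom tree: n1←n0 n2←n0 n3←n1 n4←n0 n5←n4 n6←n5 n7←n5 n8←n0 n9←n0
Dom∩ at merges:
  n4: preds {n0,n1,n3}: {n0} ∩ {n0,n1} ∩ {n0,n1,n3} = {n0}; idom=n0
  n8: preds {n3,n6}: {n0,n1,n3} ∩ {n0,n4,n5,n6} = {n0}; idom=n0
  n9: preds {n2,n5,n7,n8}: {n0,n2} ∩ {n0,n4,n5} ∩ {n0,n4,n5,n7} ∩ {n0,n8} = {n0}; idom=n0

idom(n9) = n0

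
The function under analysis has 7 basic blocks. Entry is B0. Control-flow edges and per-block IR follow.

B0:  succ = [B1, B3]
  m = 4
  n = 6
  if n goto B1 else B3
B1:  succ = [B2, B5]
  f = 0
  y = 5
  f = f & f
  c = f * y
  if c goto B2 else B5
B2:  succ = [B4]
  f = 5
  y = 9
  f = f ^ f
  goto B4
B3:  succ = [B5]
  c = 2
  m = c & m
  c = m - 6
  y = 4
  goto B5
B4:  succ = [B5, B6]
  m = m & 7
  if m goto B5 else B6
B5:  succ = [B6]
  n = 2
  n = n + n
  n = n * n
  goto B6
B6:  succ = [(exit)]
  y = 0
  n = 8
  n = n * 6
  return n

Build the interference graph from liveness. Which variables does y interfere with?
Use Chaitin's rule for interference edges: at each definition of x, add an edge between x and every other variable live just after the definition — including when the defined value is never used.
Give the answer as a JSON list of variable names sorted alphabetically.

def/use:
  B0: {m,n} / ∅
  B1: {c,f,y} / ∅
  B2: {f,y} / ∅
  B3: {c,m,y} / {m}
  B4: {m} / {m}
  B5: {n} / ∅
  B6: {n,y} / ∅

Backward fixpoint:
  B0: in=∅ out={m}
  B1: in={m} out={m}
  B2: in={m} out={m}
  B3: in={m} out=∅
  B4: in={m} out=∅
  B5: in=∅ out=∅
  B6: in=∅ out=∅

Conflict graph:
  c: {m}
  f: {m,y}
  m: {c,f,n,y}
  n: {m}
  y: {f,m}

N(y) = ["f", "m"]

Answer: ["f", "m"]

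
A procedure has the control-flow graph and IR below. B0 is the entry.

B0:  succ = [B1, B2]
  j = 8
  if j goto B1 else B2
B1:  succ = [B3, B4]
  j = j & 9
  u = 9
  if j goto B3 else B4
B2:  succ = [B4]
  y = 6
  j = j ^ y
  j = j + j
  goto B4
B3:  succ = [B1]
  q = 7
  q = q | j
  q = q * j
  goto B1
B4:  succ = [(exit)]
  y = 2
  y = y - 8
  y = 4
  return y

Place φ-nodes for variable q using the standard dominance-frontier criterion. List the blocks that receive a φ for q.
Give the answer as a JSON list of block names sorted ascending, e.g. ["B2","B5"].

Answer: ["B1", "B4"]

Derivation:
idom tree: B1←B0 B2←B0 B3←B1 B4←B0
Dom∩ at merges:
  B1: preds {B0,B3}: {B0} ∩ {B0,B1,B3} = {B0}; idom=B0
  B4: preds {B1,B2}: {B0,B1} ∩ {B0,B2} = {B0}; idom=B0

Frontier:
  B1←B0: walk · to B0
  B1←B3: walk B3→B1 to B0
  B4←B1: walk B1 to B0
  B4←B2: walk B2 to B0
  DF(B0)=∅
  DF(B1)={B1,B4}
  DF(B2)={B4}
  DF(B3)={B1}
  DF(B4)=∅

φ for q: defs {B3}
  DF⁺ = {B1,B4}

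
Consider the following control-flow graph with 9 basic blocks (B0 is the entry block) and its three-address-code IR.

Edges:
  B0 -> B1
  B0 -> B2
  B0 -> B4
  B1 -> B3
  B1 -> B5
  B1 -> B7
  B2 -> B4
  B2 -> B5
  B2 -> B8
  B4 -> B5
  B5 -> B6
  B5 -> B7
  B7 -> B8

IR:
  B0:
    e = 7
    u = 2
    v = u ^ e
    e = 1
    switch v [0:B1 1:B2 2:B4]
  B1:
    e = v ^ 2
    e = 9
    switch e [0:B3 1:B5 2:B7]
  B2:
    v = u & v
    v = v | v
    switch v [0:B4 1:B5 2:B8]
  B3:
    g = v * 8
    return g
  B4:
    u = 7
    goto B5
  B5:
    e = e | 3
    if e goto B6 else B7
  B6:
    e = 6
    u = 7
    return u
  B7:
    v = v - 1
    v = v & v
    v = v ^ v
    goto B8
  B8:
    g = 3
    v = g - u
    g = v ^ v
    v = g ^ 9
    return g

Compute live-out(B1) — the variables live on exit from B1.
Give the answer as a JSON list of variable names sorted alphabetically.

def/use:
  B0 def {e,u,v} use ∅
  B1 def {e} use {v}
  B2 def {v} use {u,v}
  B3 def {g} use {v}
  B4 def {u} use ∅
  B5 def {e} use {e}
  B6 def {e,u} use ∅
  B7 def {v} use {v}
  B8 def {g,v} use {u}

Liveness:
  B0: in=∅ out={e,u,v}
  B1: in={u,v} out={e,u,v}
  B2: in={e,u,v} out={e,u,v}
  B3: in={v} out=∅
  B4: in={e,v} out={e,u,v}
  B5: in={e,u,v} out={u,v}
  B6: in=∅ out=∅
  B7: in={u,v} out={u}
  B8: in={u} out=∅

live-out(B1) = ["e", "u", "v"]

Answer: ["e", "u", "v"]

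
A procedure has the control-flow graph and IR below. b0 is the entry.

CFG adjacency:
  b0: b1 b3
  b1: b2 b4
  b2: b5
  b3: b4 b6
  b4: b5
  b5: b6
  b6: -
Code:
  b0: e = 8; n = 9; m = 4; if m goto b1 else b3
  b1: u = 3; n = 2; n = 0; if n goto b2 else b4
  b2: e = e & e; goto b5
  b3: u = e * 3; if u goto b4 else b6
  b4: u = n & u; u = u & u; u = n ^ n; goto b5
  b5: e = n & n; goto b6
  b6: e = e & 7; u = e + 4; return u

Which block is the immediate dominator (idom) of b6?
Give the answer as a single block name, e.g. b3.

Answer: b0

Analysis:
idom tree: b1←b0 b2←b1 b3←b0 b4←b0 b5←b0 b6←b0
Dom∩ at merges:
  b4: preds {b1,b3}: {b0,b1} ∩ {b0,b3} = {b0}; idom=b0
  b5: preds {b2,b4}: {b0,b1,b2} ∩ {b0,b4} = {b0}; idom=b0
  b6: preds {b3,b5}: {b0,b3} ∩ {b0,b5} = {b0}; idom=b0

idom(b6) = b0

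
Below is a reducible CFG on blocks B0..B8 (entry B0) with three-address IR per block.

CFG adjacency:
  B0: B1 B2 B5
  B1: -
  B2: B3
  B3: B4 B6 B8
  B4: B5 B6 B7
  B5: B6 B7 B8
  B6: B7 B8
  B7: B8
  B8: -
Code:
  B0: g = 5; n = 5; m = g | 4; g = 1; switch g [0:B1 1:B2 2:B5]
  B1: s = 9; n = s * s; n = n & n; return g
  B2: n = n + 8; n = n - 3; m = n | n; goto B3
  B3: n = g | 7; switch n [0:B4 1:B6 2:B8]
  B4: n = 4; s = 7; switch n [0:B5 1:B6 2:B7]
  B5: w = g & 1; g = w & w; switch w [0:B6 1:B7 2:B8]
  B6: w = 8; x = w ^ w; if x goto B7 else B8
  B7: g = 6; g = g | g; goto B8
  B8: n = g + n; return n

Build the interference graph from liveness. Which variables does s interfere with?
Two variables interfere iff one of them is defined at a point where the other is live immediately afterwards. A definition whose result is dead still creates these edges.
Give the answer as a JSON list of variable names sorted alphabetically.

Answer: ["g", "n"]

Derivation:
Block summaries:
  B0: def={g,m,n} ue=∅
  B1: def={n,s} ue={g}
  B2: def={m,n} ue={n}
  B3: def={n} ue={g}
  B4: def={n,s} ue=∅
  B5: def={g,w} ue={g}
  B6: def={w,x} ue=∅
  B7: def={g} ue=∅
  B8: def={n} ue={g,n}

Live sets:
  live B0: ∅→{g,n}
  live B1: {g}→∅
  live B2: {g,n}→{g}
  live B3: {g}→{g,n}
  live B4: {g}→{g,n}
  live B5: {g,n}→{g,n}
  live B6: {g,n}→{g,n}
  live B7: {n}→{g,n}
  live B8: {g,n}→∅

Interfere edges:
  g↔{m,n,s,w,x}
  m↔{g,n}
  n↔{g,m,s,w,x}
  s↔{g,n}
  w↔{g,n}
  x↔{g,n}

N(s) = ["g", "n"]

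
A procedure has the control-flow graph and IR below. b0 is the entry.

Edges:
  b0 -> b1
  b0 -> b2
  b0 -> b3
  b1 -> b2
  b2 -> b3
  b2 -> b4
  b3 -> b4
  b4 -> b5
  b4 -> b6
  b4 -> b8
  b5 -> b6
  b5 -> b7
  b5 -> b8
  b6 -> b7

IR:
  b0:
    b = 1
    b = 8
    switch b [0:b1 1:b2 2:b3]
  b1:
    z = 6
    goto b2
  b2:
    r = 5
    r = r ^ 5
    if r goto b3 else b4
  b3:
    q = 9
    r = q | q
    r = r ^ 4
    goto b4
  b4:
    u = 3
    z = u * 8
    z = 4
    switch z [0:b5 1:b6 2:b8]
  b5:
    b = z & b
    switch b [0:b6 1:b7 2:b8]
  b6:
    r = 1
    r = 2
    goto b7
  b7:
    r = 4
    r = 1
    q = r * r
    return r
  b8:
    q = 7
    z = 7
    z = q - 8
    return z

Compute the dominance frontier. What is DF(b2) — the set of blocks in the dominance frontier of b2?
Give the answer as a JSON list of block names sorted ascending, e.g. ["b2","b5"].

Answer: ["b3", "b4"]

Working:
idom tree: b1←b0 b2←b0 b3←b0 b4←b0 b5←b4 b6←b4 b7←b4 b8←b4
Join-block Dom:
  b2: preds {b0,b1}: {b0} ∩ {b0,b1} = {b0}; idom=b0
  b3: preds {b0,b2}: {b0} ∩ {b0,b2} = {b0}; idom=b0
  b4: preds {b2,b3}: {b0,b2} ∩ {b0,b3} = {b0}; idom=b0
  b6: preds {b4,b5}: {b0,b4} ∩ {b0,b4,b5} = {b0,b4}; idom=b4
  b7: preds {b5,b6}: {b0,b4,b5} ∩ {b0,b4,b6} = {b0,b4}; idom=b4
  b8: preds {b4,b5}: {b0,b4} ∩ {b0,b4,b5} = {b0,b4}; idom=b4

Frontier:
  join b2 pred b0: · stop@b0
  join b2 pred b1: b1 stop@b0
  join b3 pred b0: · stop@b0
  join b3 pred b2: b2 stop@b0
  join b4 pred b2: b2 stop@b0
  join b4 pred b3: b3 stop@b0
  join b6 pred b4: · stop@b4
  join b6 pred b5: b5 stop@b4
  join b7 pred b5: b5 stop@b4
  join b7 pred b6: b6 stop@b4
  join b8 pred b4: · stop@b4
  join b8 pred b5: b5 stop@b4
  DF(b0)=∅
  DF(b1)={b2}
  DF(b2)={b3,b4}
  DF(b3)={b4}
  DF(b4)=∅
  DF(b5)={b6,b7,b8}
  DF(b6)={b7}
  DF(b7)=∅
  DF(b8)=∅

DF(b2) = ["b3", "b4"]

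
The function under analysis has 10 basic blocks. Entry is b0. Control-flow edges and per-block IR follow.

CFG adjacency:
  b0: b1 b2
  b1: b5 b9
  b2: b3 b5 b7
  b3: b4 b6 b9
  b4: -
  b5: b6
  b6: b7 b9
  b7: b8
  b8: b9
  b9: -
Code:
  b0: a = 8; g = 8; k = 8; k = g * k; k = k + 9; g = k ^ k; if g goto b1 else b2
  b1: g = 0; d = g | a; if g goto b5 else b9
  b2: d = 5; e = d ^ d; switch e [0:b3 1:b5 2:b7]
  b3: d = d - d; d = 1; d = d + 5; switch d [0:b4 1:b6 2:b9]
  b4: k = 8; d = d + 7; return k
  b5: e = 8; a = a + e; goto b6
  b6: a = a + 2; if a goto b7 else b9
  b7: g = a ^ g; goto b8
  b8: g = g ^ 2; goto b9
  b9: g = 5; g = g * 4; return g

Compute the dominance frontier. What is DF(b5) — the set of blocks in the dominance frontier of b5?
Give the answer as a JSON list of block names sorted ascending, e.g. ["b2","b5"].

Answer: ["b6"]

Analysis:
idom tree: b1←b0 b2←b0 b3←b2 b4←b3 b5←b0 b6←b0 b7←b0 b8←b7 b9←b0
Dom at joins:
  b5: preds {b1,b2}: {b0,b1} ∩ {b0,b2} = {b0}; idom=b0
  b6: preds {b3,b5}: {b0,b2,b3} ∩ {b0,b5} = {b0}; idom=b0
  b7: preds {b2,b6}: {b0,b2} ∩ {b0,b6} = {b0}; idom=b0
  b9: preds {b1,b3,b6,b8}: {b0,b1} ∩ {b0,b2,b3} ∩ {b0,b6} ∩ {b0,b7,b8} = {b0}; idom=b0

DF derivation:
  join b5 pred b1: b1 stop@b0
  join b5 pred b2: b2 stop@b0
  join b6 pred b3: b3→b2 stop@b0
  join b6 pred b5: b5 stop@b0
  join b7 pred b2: b2 stop@b0
  join b7 pred b6: b6 stop@b0
  join b9 pred b1: b1 stop@b0
  join b9 pred b3: b3→b2 stop@b0
  join b9 pred b6: b6 stop@b0
  join b9 pred b8: b8→b7 stop@b0
  b0: DF=∅
  b1: DF={b5,b9}
  b2: DF={b5,b6,b7,b9}
  b3: DF={b6,b9}
  b4: DF=∅
  b5: DF={b6}
  b6: DF={b7,b9}
  b7: DF={b9}
  b8: DF={b9}
  b9: DF=∅

DF(b5) = ["b6"]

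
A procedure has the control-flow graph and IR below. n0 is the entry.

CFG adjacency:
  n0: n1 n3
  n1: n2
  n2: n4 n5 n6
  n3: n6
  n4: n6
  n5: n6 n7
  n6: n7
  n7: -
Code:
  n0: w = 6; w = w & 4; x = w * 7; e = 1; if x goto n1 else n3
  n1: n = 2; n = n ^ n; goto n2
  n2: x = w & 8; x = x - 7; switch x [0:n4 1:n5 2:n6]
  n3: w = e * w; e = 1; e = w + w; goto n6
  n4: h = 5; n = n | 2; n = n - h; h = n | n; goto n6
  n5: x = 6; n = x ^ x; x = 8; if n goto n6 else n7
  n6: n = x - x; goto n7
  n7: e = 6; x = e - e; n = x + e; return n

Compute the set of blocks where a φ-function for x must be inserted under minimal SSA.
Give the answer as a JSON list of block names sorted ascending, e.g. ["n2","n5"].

idom tree: n1←n0 n2←n1 n3←n0 n4←n2 n5←n2 n6←n0 n7←n0
Dom∩ at merges:
  n6: preds {n2,n3,n4,n5}: {n0,n1,n2} ∩ {n0,n3} ∩ {n0,n1,n2,n4} ∩ {n0,n1,n2,n5} = {n0}; idom=n0
  n7: preds {n5,n6}: {n0,n1,n2,n5} ∩ {n0,n6} = {n0}; idom=n0

DF walk-up:
  join n6 pred n2: n2→n1 stop@n0
  join n6 pred n3: n3 stop@n0
  join n6 pred n4: n4→n2→n1 stop@n0
  join n6 pred n5: n5→n2→n1 stop@n0
  join n7 pred n5: n5→n2→n1 stop@n0
  join n7 pred n6: n6 stop@n0
  DF(n0)=∅
  DF(n1)={n6,n7}
  DF(n2)={n6,n7}
  DF(n3)={n6}
  DF(n4)={n6}
  DF(n5)={n6,n7}
  DF(n6)={n7}
  DF(n7)=∅

φ for x: defs {n0,n2,n5,n7}
  DF⁺ = {n6,n7}

Answer: ["n6", "n7"]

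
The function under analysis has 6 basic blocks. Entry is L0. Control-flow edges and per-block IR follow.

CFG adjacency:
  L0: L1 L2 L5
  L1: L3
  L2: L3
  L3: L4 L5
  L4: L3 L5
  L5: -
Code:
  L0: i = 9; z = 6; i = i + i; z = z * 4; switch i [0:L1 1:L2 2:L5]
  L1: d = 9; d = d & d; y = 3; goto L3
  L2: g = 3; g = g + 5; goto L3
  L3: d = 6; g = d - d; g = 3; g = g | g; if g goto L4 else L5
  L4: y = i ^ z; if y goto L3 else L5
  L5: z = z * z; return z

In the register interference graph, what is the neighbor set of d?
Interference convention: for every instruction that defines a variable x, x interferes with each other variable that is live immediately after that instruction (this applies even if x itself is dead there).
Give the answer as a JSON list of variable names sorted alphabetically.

Block summaries:
  L0: {i,z} / ∅
  L1: {d,y} / ∅
  L2: {g} / ∅
  L3: {d,g} / ∅
  L4: {y} / {i,z}
  L5: {z} / {z}

Liveness:
  live L0: ∅→{i,z}
  live L1: {i,z}→{i,z}
  live L2: {i,z}→{i,z}
  live L3: {i,z}→{i,z}
  live L4: {i,z}→{i,z}
  live L5: {z}→∅

Conflict graph:
  d: {i,z}
  g: {i,z}
  i: {d,g,y,z}
  y: {i,z}
  z: {d,g,i,y}

N(d) = ["i", "z"]

Answer: ["i", "z"]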